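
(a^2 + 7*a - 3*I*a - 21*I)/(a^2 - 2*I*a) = (a^2 + a*(7 - 3*I) - 21*I)/(a*(a - 2*I))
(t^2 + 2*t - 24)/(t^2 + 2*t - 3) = (t^2 + 2*t - 24)/(t^2 + 2*t - 3)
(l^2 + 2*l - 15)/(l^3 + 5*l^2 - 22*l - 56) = (l^2 + 2*l - 15)/(l^3 + 5*l^2 - 22*l - 56)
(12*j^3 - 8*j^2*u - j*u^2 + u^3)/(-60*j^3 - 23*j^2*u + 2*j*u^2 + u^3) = (4*j^2 - 4*j*u + u^2)/(-20*j^2 - j*u + u^2)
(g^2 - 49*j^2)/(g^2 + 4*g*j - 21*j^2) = (g - 7*j)/(g - 3*j)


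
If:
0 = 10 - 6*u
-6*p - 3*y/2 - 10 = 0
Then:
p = -y/4 - 5/3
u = 5/3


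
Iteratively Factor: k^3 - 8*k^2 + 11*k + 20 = (k - 5)*(k^2 - 3*k - 4) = (k - 5)*(k + 1)*(k - 4)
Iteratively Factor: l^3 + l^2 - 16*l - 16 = (l - 4)*(l^2 + 5*l + 4) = (l - 4)*(l + 1)*(l + 4)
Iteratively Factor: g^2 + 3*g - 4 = (g + 4)*(g - 1)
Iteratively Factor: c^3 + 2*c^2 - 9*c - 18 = (c + 2)*(c^2 - 9) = (c - 3)*(c + 2)*(c + 3)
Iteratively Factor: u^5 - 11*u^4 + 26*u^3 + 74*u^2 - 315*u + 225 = (u - 1)*(u^4 - 10*u^3 + 16*u^2 + 90*u - 225) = (u - 3)*(u - 1)*(u^3 - 7*u^2 - 5*u + 75) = (u - 3)*(u - 1)*(u + 3)*(u^2 - 10*u + 25) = (u - 5)*(u - 3)*(u - 1)*(u + 3)*(u - 5)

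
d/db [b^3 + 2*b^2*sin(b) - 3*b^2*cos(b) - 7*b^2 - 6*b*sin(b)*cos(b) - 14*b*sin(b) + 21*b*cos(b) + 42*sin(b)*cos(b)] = 3*b^2*sin(b) + 2*b^2*cos(b) + 3*b^2 - 17*b*sin(b) - 20*b*cos(b) - 6*b*cos(2*b) - 14*b - 14*sin(b) - 3*sin(2*b) + 21*cos(b) + 42*cos(2*b)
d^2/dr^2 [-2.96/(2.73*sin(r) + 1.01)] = (22.060584*sin(r)^2 - 8.161608*sin(r) - 44.121168)/(2.73*sin(r) + 1.01)^3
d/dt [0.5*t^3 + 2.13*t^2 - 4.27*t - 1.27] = 1.5*t^2 + 4.26*t - 4.27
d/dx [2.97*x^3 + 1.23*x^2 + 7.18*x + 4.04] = 8.91*x^2 + 2.46*x + 7.18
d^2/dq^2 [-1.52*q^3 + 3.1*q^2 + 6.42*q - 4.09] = 6.2 - 9.12*q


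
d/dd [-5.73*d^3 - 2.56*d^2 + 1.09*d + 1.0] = -17.19*d^2 - 5.12*d + 1.09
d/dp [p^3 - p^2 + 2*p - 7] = 3*p^2 - 2*p + 2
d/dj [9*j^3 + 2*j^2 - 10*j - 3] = 27*j^2 + 4*j - 10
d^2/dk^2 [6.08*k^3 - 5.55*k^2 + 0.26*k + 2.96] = 36.48*k - 11.1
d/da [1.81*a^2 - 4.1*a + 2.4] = 3.62*a - 4.1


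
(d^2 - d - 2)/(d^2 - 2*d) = (d + 1)/d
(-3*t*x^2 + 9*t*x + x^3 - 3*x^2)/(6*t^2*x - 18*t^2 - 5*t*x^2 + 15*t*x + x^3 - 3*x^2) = x/(-2*t + x)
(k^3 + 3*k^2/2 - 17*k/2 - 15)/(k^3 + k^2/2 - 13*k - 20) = (k - 3)/(k - 4)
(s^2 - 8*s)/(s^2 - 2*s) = (s - 8)/(s - 2)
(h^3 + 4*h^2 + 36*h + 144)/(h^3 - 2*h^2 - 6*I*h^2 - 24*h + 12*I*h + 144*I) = (h + 6*I)/(h - 6)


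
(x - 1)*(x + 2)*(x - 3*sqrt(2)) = x^3 - 3*sqrt(2)*x^2 + x^2 - 3*sqrt(2)*x - 2*x + 6*sqrt(2)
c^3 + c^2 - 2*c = c*(c - 1)*(c + 2)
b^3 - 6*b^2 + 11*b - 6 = (b - 3)*(b - 2)*(b - 1)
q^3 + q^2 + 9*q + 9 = (q + 1)*(q - 3*I)*(q + 3*I)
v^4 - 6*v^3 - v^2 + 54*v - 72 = (v - 4)*(v - 3)*(v - 2)*(v + 3)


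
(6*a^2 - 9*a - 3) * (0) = 0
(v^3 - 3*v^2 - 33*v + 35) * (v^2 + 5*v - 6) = v^5 + 2*v^4 - 54*v^3 - 112*v^2 + 373*v - 210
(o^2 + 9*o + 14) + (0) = o^2 + 9*o + 14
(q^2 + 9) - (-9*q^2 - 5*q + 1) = 10*q^2 + 5*q + 8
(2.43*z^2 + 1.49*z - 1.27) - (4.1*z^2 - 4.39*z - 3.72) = -1.67*z^2 + 5.88*z + 2.45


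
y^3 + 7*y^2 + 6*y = y*(y + 1)*(y + 6)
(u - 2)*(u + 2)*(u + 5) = u^3 + 5*u^2 - 4*u - 20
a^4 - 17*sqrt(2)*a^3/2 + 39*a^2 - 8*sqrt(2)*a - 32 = (a - 4*sqrt(2))^2*(a - sqrt(2))*(a + sqrt(2)/2)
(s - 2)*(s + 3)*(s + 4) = s^3 + 5*s^2 - 2*s - 24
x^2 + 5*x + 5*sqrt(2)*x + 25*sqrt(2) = (x + 5)*(x + 5*sqrt(2))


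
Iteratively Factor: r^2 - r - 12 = (r - 4)*(r + 3)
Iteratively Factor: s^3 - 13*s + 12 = (s - 1)*(s^2 + s - 12) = (s - 3)*(s - 1)*(s + 4)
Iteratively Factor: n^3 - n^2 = (n)*(n^2 - n) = n^2*(n - 1)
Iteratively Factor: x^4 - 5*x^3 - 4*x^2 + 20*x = (x)*(x^3 - 5*x^2 - 4*x + 20) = x*(x - 2)*(x^2 - 3*x - 10) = x*(x - 2)*(x + 2)*(x - 5)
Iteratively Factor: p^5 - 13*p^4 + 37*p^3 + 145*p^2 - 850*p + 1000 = (p - 5)*(p^4 - 8*p^3 - 3*p^2 + 130*p - 200) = (p - 5)*(p - 2)*(p^3 - 6*p^2 - 15*p + 100) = (p - 5)*(p - 2)*(p + 4)*(p^2 - 10*p + 25) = (p - 5)^2*(p - 2)*(p + 4)*(p - 5)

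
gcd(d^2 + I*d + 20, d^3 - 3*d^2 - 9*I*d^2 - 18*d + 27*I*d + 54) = 1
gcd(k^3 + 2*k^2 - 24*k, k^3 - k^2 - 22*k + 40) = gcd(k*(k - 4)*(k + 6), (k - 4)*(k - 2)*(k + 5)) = k - 4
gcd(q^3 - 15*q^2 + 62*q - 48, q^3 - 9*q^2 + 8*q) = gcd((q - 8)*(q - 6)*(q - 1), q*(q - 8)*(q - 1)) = q^2 - 9*q + 8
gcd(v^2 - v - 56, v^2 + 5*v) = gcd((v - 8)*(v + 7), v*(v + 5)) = 1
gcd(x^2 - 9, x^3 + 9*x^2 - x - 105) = x - 3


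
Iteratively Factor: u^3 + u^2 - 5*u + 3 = (u - 1)*(u^2 + 2*u - 3) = (u - 1)^2*(u + 3)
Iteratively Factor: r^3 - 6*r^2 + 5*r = (r - 5)*(r^2 - r) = (r - 5)*(r - 1)*(r)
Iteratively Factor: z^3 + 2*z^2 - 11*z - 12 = (z - 3)*(z^2 + 5*z + 4) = (z - 3)*(z + 4)*(z + 1)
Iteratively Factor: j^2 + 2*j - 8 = (j + 4)*(j - 2)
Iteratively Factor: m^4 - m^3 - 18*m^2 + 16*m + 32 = (m - 2)*(m^3 + m^2 - 16*m - 16) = (m - 4)*(m - 2)*(m^2 + 5*m + 4) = (m - 4)*(m - 2)*(m + 4)*(m + 1)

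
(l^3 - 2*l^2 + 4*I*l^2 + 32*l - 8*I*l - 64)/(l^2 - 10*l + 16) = (l^2 + 4*I*l + 32)/(l - 8)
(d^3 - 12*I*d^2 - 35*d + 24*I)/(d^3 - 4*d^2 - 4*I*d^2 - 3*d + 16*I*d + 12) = (d - 8*I)/(d - 4)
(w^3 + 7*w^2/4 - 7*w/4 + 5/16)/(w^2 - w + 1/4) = (8*w^2 + 18*w - 5)/(4*(2*w - 1))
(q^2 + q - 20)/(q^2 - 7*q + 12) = (q + 5)/(q - 3)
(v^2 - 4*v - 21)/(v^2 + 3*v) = (v - 7)/v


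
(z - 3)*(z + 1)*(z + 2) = z^3 - 7*z - 6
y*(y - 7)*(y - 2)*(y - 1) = y^4 - 10*y^3 + 23*y^2 - 14*y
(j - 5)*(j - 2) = j^2 - 7*j + 10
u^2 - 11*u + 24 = (u - 8)*(u - 3)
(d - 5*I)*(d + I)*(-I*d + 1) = -I*d^3 - 3*d^2 - 9*I*d + 5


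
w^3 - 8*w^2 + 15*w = w*(w - 5)*(w - 3)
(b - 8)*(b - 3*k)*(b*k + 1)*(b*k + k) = b^4*k^2 - 3*b^3*k^3 - 7*b^3*k^2 + b^3*k + 21*b^2*k^3 - 11*b^2*k^2 - 7*b^2*k + 24*b*k^3 + 21*b*k^2 - 8*b*k + 24*k^2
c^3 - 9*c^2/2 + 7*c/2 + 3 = (c - 3)*(c - 2)*(c + 1/2)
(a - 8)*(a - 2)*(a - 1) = a^3 - 11*a^2 + 26*a - 16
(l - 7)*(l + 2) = l^2 - 5*l - 14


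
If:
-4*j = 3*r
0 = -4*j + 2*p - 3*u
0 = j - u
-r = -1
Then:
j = -3/4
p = -21/8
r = 1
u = -3/4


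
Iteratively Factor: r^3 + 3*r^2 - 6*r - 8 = (r - 2)*(r^2 + 5*r + 4) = (r - 2)*(r + 1)*(r + 4)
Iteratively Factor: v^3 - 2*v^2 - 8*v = (v + 2)*(v^2 - 4*v) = (v - 4)*(v + 2)*(v)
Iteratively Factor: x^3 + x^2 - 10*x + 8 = (x - 1)*(x^2 + 2*x - 8) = (x - 1)*(x + 4)*(x - 2)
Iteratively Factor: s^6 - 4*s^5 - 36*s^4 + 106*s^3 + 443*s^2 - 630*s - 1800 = (s + 4)*(s^5 - 8*s^4 - 4*s^3 + 122*s^2 - 45*s - 450) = (s - 3)*(s + 4)*(s^4 - 5*s^3 - 19*s^2 + 65*s + 150) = (s - 5)*(s - 3)*(s + 4)*(s^3 - 19*s - 30) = (s - 5)*(s - 3)*(s + 3)*(s + 4)*(s^2 - 3*s - 10) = (s - 5)*(s - 3)*(s + 2)*(s + 3)*(s + 4)*(s - 5)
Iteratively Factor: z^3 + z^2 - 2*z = (z - 1)*(z^2 + 2*z) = z*(z - 1)*(z + 2)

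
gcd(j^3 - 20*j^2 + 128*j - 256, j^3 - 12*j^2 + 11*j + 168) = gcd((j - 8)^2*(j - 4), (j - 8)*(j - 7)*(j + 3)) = j - 8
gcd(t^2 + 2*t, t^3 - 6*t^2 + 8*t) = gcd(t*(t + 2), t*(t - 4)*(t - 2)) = t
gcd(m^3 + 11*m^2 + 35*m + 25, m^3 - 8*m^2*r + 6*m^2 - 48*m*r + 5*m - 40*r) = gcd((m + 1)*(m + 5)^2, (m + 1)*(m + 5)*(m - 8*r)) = m^2 + 6*m + 5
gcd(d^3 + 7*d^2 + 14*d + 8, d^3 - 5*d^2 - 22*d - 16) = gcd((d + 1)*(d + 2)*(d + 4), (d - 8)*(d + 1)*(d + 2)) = d^2 + 3*d + 2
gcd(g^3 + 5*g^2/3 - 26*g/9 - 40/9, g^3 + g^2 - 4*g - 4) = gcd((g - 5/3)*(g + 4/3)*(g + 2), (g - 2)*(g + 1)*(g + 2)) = g + 2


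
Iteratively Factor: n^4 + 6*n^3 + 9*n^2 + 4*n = (n + 4)*(n^3 + 2*n^2 + n) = (n + 1)*(n + 4)*(n^2 + n) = n*(n + 1)*(n + 4)*(n + 1)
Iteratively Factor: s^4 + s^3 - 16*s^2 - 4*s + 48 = (s + 4)*(s^3 - 3*s^2 - 4*s + 12) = (s + 2)*(s + 4)*(s^2 - 5*s + 6) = (s - 2)*(s + 2)*(s + 4)*(s - 3)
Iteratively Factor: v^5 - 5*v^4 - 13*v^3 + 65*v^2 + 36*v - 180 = (v + 2)*(v^4 - 7*v^3 + v^2 + 63*v - 90) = (v - 2)*(v + 2)*(v^3 - 5*v^2 - 9*v + 45) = (v - 5)*(v - 2)*(v + 2)*(v^2 - 9) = (v - 5)*(v - 3)*(v - 2)*(v + 2)*(v + 3)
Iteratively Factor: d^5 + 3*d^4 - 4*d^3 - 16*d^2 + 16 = (d - 2)*(d^4 + 5*d^3 + 6*d^2 - 4*d - 8) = (d - 2)*(d - 1)*(d^3 + 6*d^2 + 12*d + 8) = (d - 2)*(d - 1)*(d + 2)*(d^2 + 4*d + 4) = (d - 2)*(d - 1)*(d + 2)^2*(d + 2)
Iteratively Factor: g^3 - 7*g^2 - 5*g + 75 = (g - 5)*(g^2 - 2*g - 15) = (g - 5)*(g + 3)*(g - 5)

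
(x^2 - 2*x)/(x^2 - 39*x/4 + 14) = 4*x*(x - 2)/(4*x^2 - 39*x + 56)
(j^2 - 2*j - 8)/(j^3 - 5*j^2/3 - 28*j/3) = 3*(j + 2)/(j*(3*j + 7))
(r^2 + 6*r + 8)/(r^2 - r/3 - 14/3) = 3*(r + 4)/(3*r - 7)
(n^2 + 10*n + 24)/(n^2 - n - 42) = (n + 4)/(n - 7)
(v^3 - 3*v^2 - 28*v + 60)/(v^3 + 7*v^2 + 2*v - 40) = (v - 6)/(v + 4)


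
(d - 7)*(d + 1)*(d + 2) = d^3 - 4*d^2 - 19*d - 14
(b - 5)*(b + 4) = b^2 - b - 20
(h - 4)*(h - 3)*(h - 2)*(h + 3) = h^4 - 6*h^3 - h^2 + 54*h - 72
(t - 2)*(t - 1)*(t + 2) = t^3 - t^2 - 4*t + 4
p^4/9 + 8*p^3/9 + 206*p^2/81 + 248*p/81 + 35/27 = (p/3 + 1/3)*(p/3 + 1)*(p + 5/3)*(p + 7/3)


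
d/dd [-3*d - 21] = -3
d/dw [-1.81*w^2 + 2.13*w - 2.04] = 2.13 - 3.62*w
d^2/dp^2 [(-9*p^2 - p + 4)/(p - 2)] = -68/(p^3 - 6*p^2 + 12*p - 8)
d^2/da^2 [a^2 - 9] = 2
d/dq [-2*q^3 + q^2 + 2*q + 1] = -6*q^2 + 2*q + 2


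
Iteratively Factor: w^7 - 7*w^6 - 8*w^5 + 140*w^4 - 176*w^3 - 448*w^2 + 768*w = (w - 4)*(w^6 - 3*w^5 - 20*w^4 + 60*w^3 + 64*w^2 - 192*w) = (w - 4)^2*(w^5 + w^4 - 16*w^3 - 4*w^2 + 48*w) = (w - 4)^2*(w - 3)*(w^4 + 4*w^3 - 4*w^2 - 16*w) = w*(w - 4)^2*(w - 3)*(w^3 + 4*w^2 - 4*w - 16) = w*(w - 4)^2*(w - 3)*(w + 4)*(w^2 - 4) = w*(w - 4)^2*(w - 3)*(w + 2)*(w + 4)*(w - 2)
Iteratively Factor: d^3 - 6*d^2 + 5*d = (d)*(d^2 - 6*d + 5) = d*(d - 1)*(d - 5)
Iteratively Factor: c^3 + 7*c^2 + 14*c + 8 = (c + 4)*(c^2 + 3*c + 2) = (c + 2)*(c + 4)*(c + 1)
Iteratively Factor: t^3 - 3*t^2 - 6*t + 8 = (t + 2)*(t^2 - 5*t + 4) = (t - 1)*(t + 2)*(t - 4)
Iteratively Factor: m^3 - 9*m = (m - 3)*(m^2 + 3*m) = m*(m - 3)*(m + 3)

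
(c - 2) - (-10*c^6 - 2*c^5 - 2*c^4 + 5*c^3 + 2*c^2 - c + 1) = 10*c^6 + 2*c^5 + 2*c^4 - 5*c^3 - 2*c^2 + 2*c - 3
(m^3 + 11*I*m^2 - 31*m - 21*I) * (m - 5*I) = m^4 + 6*I*m^3 + 24*m^2 + 134*I*m - 105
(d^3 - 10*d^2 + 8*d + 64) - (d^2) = d^3 - 11*d^2 + 8*d + 64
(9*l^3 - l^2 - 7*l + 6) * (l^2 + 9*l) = 9*l^5 + 80*l^4 - 16*l^3 - 57*l^2 + 54*l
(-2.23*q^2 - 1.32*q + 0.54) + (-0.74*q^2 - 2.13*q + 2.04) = -2.97*q^2 - 3.45*q + 2.58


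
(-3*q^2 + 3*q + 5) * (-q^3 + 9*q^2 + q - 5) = 3*q^5 - 30*q^4 + 19*q^3 + 63*q^2 - 10*q - 25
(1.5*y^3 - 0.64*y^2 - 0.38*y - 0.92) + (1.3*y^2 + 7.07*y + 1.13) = 1.5*y^3 + 0.66*y^2 + 6.69*y + 0.21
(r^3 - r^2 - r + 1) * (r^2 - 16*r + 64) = r^5 - 17*r^4 + 79*r^3 - 47*r^2 - 80*r + 64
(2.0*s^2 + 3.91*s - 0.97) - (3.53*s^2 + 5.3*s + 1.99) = -1.53*s^2 - 1.39*s - 2.96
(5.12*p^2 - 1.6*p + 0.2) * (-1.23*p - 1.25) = -6.2976*p^3 - 4.432*p^2 + 1.754*p - 0.25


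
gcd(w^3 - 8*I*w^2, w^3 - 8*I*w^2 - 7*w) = w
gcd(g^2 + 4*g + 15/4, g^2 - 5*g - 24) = 1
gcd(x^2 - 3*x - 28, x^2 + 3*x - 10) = 1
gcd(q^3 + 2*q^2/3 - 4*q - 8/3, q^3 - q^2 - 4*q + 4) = q^2 - 4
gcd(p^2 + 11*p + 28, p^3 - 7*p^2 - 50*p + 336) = p + 7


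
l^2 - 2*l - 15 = (l - 5)*(l + 3)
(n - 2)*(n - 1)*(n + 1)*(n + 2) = n^4 - 5*n^2 + 4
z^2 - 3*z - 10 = (z - 5)*(z + 2)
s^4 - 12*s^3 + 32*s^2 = s^2*(s - 8)*(s - 4)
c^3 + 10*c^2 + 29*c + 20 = (c + 1)*(c + 4)*(c + 5)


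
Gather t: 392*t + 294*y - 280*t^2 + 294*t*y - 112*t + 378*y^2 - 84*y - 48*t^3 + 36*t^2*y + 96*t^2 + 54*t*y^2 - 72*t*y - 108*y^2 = -48*t^3 + t^2*(36*y - 184) + t*(54*y^2 + 222*y + 280) + 270*y^2 + 210*y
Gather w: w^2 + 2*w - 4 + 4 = w^2 + 2*w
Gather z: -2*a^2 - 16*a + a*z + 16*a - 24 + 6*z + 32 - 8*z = -2*a^2 + z*(a - 2) + 8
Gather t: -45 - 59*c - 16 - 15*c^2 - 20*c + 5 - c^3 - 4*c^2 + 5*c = -c^3 - 19*c^2 - 74*c - 56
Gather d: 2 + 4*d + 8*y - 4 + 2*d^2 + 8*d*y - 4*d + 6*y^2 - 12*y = 2*d^2 + 8*d*y + 6*y^2 - 4*y - 2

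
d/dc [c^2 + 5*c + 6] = 2*c + 5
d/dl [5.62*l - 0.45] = 5.62000000000000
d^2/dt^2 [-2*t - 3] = 0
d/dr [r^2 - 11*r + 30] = 2*r - 11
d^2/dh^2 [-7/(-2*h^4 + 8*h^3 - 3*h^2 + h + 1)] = 14*(3*(-4*h^2 + 8*h - 1)*(-2*h^4 + 8*h^3 - 3*h^2 + h + 1) - (8*h^3 - 24*h^2 + 6*h - 1)^2)/(-2*h^4 + 8*h^3 - 3*h^2 + h + 1)^3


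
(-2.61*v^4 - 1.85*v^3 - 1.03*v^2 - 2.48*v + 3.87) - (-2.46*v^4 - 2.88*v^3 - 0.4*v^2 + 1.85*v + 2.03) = -0.15*v^4 + 1.03*v^3 - 0.63*v^2 - 4.33*v + 1.84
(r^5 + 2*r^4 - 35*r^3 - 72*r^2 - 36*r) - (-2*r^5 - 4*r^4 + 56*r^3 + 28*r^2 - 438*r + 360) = 3*r^5 + 6*r^4 - 91*r^3 - 100*r^2 + 402*r - 360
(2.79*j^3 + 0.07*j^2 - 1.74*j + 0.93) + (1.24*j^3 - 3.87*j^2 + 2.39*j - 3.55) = 4.03*j^3 - 3.8*j^2 + 0.65*j - 2.62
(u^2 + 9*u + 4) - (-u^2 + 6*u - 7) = 2*u^2 + 3*u + 11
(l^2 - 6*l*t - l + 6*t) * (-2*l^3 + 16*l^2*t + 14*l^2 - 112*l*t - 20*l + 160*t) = -2*l^5 + 28*l^4*t + 16*l^4 - 96*l^3*t^2 - 224*l^3*t - 34*l^3 + 768*l^2*t^2 + 476*l^2*t + 20*l^2 - 1632*l*t^2 - 280*l*t + 960*t^2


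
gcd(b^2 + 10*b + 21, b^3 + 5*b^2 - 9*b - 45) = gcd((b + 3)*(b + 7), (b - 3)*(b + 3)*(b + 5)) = b + 3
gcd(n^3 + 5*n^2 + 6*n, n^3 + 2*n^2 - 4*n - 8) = n + 2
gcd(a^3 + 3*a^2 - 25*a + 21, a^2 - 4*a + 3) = a^2 - 4*a + 3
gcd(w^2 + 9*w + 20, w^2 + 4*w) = w + 4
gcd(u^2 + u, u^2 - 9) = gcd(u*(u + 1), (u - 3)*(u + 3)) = 1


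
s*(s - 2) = s^2 - 2*s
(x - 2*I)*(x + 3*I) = x^2 + I*x + 6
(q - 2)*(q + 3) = q^2 + q - 6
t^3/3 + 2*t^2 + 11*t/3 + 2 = (t/3 + 1)*(t + 1)*(t + 2)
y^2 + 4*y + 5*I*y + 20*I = (y + 4)*(y + 5*I)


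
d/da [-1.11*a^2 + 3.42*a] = 3.42 - 2.22*a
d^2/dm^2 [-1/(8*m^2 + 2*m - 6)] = (16*m^2 + 4*m - (8*m + 1)^2 - 12)/(4*m^2 + m - 3)^3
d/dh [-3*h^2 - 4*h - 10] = -6*h - 4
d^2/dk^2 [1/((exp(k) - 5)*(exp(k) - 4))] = (4*exp(3*k) - 27*exp(2*k) + exp(k) + 180)*exp(k)/(exp(6*k) - 27*exp(5*k) + 303*exp(4*k) - 1809*exp(3*k) + 6060*exp(2*k) - 10800*exp(k) + 8000)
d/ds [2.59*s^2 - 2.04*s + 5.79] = 5.18*s - 2.04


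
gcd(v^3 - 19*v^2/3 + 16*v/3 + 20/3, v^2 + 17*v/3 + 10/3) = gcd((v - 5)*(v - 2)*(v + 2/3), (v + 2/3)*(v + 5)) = v + 2/3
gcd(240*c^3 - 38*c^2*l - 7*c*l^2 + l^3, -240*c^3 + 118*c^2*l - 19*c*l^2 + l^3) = 40*c^2 - 13*c*l + l^2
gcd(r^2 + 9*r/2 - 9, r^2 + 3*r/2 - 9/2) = r - 3/2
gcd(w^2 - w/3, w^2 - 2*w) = w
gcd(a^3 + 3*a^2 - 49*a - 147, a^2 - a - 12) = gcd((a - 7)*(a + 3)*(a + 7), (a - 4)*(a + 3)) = a + 3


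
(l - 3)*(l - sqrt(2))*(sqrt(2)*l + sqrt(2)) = sqrt(2)*l^3 - 2*sqrt(2)*l^2 - 2*l^2 - 3*sqrt(2)*l + 4*l + 6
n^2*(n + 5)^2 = n^4 + 10*n^3 + 25*n^2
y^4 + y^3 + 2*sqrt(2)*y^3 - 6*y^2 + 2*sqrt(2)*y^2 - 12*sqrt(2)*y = y*(y - 2)*(y + 3)*(y + 2*sqrt(2))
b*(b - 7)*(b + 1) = b^3 - 6*b^2 - 7*b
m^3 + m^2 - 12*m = m*(m - 3)*(m + 4)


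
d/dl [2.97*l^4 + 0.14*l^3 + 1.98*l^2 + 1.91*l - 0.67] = 11.88*l^3 + 0.42*l^2 + 3.96*l + 1.91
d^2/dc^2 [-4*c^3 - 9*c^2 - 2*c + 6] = -24*c - 18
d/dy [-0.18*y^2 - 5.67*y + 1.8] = -0.36*y - 5.67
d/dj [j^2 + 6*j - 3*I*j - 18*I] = 2*j + 6 - 3*I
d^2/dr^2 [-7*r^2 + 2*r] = -14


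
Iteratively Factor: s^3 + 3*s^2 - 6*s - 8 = (s - 2)*(s^2 + 5*s + 4) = (s - 2)*(s + 1)*(s + 4)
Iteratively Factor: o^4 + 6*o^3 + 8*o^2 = (o)*(o^3 + 6*o^2 + 8*o) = o^2*(o^2 + 6*o + 8) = o^2*(o + 2)*(o + 4)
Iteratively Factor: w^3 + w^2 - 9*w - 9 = (w + 1)*(w^2 - 9) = (w - 3)*(w + 1)*(w + 3)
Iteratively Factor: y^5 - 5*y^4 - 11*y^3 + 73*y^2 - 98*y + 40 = (y - 1)*(y^4 - 4*y^3 - 15*y^2 + 58*y - 40) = (y - 1)*(y + 4)*(y^3 - 8*y^2 + 17*y - 10) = (y - 2)*(y - 1)*(y + 4)*(y^2 - 6*y + 5) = (y - 5)*(y - 2)*(y - 1)*(y + 4)*(y - 1)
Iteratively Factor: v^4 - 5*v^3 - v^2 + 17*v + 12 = (v + 1)*(v^3 - 6*v^2 + 5*v + 12) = (v - 4)*(v + 1)*(v^2 - 2*v - 3) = (v - 4)*(v - 3)*(v + 1)*(v + 1)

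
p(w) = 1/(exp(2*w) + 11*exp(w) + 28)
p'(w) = (-2*exp(2*w) - 11*exp(w))/(exp(2*w) + 11*exp(w) + 28)^2 = (-2*exp(w) - 11)*exp(w)/(exp(2*w) + 11*exp(w) + 28)^2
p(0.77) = 0.02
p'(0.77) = -0.01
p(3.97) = 0.00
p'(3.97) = -0.00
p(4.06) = 0.00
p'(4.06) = -0.00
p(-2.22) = 0.03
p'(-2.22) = -0.00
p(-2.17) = 0.03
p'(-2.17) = -0.00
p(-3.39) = 0.04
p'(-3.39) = -0.00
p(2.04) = 0.01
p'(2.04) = -0.01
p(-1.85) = 0.03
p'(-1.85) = -0.00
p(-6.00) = 0.04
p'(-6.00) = 0.00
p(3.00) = 0.00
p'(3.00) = 0.00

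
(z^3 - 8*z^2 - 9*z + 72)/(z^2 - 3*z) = z - 5 - 24/z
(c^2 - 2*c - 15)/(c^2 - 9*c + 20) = (c + 3)/(c - 4)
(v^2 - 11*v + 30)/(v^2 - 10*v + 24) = (v - 5)/(v - 4)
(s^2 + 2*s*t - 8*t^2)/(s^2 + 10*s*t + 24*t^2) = (s - 2*t)/(s + 6*t)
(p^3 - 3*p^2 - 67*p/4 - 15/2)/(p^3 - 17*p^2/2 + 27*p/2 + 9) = (p + 5/2)/(p - 3)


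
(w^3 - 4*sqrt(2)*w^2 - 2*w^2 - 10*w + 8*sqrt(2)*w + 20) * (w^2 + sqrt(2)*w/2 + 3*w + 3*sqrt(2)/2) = w^5 - 7*sqrt(2)*w^4/2 + w^4 - 20*w^3 - 7*sqrt(2)*w^3/2 - 14*w^2 + 16*sqrt(2)*w^2 - 5*sqrt(2)*w + 84*w + 30*sqrt(2)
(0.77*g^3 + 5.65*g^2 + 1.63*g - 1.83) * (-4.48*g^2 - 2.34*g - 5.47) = -3.4496*g^5 - 27.1138*g^4 - 24.7353*g^3 - 26.5213*g^2 - 4.6339*g + 10.0101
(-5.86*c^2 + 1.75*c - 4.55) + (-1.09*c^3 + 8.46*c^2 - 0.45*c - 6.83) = -1.09*c^3 + 2.6*c^2 + 1.3*c - 11.38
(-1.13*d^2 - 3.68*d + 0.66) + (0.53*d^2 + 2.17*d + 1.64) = -0.6*d^2 - 1.51*d + 2.3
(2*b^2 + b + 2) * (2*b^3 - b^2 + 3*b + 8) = 4*b^5 + 9*b^3 + 17*b^2 + 14*b + 16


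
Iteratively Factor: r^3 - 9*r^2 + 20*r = (r - 5)*(r^2 - 4*r) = r*(r - 5)*(r - 4)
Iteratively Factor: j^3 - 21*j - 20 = (j + 1)*(j^2 - j - 20) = (j + 1)*(j + 4)*(j - 5)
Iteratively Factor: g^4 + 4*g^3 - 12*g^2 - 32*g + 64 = (g - 2)*(g^3 + 6*g^2 - 32) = (g - 2)*(g + 4)*(g^2 + 2*g - 8) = (g - 2)^2*(g + 4)*(g + 4)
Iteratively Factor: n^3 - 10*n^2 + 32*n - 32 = (n - 4)*(n^2 - 6*n + 8) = (n - 4)*(n - 2)*(n - 4)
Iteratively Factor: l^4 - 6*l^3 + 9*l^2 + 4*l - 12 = (l - 3)*(l^3 - 3*l^2 + 4) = (l - 3)*(l - 2)*(l^2 - l - 2) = (l - 3)*(l - 2)*(l + 1)*(l - 2)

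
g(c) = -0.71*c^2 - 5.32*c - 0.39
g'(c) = -1.42*c - 5.32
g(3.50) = -27.71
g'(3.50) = -10.29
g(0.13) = -1.09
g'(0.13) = -5.50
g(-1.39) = 5.63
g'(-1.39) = -3.35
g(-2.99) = 9.17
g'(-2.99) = -1.07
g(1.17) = -7.59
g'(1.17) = -6.98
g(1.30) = -8.51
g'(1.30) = -7.17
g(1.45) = -9.60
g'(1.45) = -7.38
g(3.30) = -25.68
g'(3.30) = -10.01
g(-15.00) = -80.34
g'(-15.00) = 15.98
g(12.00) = -166.47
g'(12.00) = -22.36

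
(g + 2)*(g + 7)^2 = g^3 + 16*g^2 + 77*g + 98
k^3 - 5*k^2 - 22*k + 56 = (k - 7)*(k - 2)*(k + 4)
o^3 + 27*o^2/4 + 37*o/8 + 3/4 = (o + 1/4)*(o + 1/2)*(o + 6)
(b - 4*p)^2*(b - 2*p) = b^3 - 10*b^2*p + 32*b*p^2 - 32*p^3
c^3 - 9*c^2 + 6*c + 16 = (c - 8)*(c - 2)*(c + 1)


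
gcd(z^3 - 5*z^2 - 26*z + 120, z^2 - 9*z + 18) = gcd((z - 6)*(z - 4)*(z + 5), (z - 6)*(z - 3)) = z - 6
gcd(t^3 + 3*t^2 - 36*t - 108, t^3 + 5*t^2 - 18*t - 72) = t^2 + 9*t + 18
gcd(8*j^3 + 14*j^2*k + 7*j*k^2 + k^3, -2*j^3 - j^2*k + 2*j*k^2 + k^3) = 2*j^2 + 3*j*k + k^2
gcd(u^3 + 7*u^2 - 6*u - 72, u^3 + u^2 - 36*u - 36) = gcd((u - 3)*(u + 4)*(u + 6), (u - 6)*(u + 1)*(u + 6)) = u + 6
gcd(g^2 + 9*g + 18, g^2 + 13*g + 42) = g + 6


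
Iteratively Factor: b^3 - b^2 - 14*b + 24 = (b - 2)*(b^2 + b - 12) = (b - 2)*(b + 4)*(b - 3)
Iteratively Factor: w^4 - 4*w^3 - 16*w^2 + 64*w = (w + 4)*(w^3 - 8*w^2 + 16*w) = w*(w + 4)*(w^2 - 8*w + 16) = w*(w - 4)*(w + 4)*(w - 4)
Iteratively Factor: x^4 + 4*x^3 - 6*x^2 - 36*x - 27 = (x + 3)*(x^3 + x^2 - 9*x - 9) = (x + 1)*(x + 3)*(x^2 - 9) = (x - 3)*(x + 1)*(x + 3)*(x + 3)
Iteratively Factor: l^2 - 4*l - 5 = (l - 5)*(l + 1)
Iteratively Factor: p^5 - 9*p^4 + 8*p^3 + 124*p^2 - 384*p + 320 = (p - 4)*(p^4 - 5*p^3 - 12*p^2 + 76*p - 80) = (p - 5)*(p - 4)*(p^3 - 12*p + 16) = (p - 5)*(p - 4)*(p - 2)*(p^2 + 2*p - 8) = (p - 5)*(p - 4)*(p - 2)*(p + 4)*(p - 2)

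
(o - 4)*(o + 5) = o^2 + o - 20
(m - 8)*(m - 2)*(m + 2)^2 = m^4 - 6*m^3 - 20*m^2 + 24*m + 64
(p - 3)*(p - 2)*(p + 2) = p^3 - 3*p^2 - 4*p + 12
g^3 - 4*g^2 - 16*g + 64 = (g - 4)^2*(g + 4)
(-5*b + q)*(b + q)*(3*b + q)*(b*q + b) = -15*b^4*q - 15*b^4 - 17*b^3*q^2 - 17*b^3*q - b^2*q^3 - b^2*q^2 + b*q^4 + b*q^3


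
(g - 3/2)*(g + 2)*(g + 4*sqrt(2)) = g^3 + g^2/2 + 4*sqrt(2)*g^2 - 3*g + 2*sqrt(2)*g - 12*sqrt(2)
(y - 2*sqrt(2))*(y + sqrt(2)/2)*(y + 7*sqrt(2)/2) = y^3 + 2*sqrt(2)*y^2 - 25*y/2 - 7*sqrt(2)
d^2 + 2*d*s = d*(d + 2*s)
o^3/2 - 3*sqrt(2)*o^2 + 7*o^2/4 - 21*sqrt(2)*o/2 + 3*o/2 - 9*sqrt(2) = (o/2 + 1)*(o + 3/2)*(o - 6*sqrt(2))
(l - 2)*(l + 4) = l^2 + 2*l - 8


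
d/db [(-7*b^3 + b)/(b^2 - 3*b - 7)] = (-7*b^4 + 42*b^3 + 146*b^2 - 7)/(b^4 - 6*b^3 - 5*b^2 + 42*b + 49)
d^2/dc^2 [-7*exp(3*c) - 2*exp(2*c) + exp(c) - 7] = (-63*exp(2*c) - 8*exp(c) + 1)*exp(c)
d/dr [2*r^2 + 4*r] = 4*r + 4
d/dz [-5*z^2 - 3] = -10*z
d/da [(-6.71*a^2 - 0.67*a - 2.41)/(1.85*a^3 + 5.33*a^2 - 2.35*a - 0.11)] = (12.4135*a^4 + 2.479*a^3 + 32.7151*a^2 + 27.1668*a - 5.5898)/(3.4225*a^6 + 19.721*a^5 + 19.7139*a^4 - 25.458*a^3 + 4.3499*a^2 + 0.517*a + 0.0121)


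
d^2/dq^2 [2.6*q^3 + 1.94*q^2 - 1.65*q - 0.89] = 15.6*q + 3.88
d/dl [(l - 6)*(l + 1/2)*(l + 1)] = 3*l^2 - 9*l - 17/2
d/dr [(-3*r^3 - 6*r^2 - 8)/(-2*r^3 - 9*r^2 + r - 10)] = (15*r^4 - 6*r^3 + 36*r^2 - 24*r + 8)/(4*r^6 + 36*r^5 + 77*r^4 + 22*r^3 + 181*r^2 - 20*r + 100)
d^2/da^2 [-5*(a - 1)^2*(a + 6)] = -30*a - 40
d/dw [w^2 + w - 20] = 2*w + 1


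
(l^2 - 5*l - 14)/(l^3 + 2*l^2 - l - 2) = (l - 7)/(l^2 - 1)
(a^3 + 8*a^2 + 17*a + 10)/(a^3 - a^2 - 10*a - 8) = (a + 5)/(a - 4)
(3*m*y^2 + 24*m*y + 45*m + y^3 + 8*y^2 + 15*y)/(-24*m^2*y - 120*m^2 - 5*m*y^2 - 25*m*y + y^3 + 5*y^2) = (y + 3)/(-8*m + y)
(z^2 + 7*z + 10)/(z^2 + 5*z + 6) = (z + 5)/(z + 3)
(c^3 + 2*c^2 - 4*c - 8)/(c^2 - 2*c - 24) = (-c^3 - 2*c^2 + 4*c + 8)/(-c^2 + 2*c + 24)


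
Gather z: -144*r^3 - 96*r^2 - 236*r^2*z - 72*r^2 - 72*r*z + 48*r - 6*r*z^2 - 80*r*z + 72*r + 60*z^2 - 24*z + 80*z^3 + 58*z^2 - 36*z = -144*r^3 - 168*r^2 + 120*r + 80*z^3 + z^2*(118 - 6*r) + z*(-236*r^2 - 152*r - 60)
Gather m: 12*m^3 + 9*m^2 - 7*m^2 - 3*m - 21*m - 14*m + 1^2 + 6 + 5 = 12*m^3 + 2*m^2 - 38*m + 12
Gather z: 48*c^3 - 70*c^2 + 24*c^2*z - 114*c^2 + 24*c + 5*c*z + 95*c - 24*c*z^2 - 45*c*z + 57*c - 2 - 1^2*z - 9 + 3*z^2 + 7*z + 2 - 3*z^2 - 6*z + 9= 48*c^3 - 184*c^2 - 24*c*z^2 + 176*c + z*(24*c^2 - 40*c)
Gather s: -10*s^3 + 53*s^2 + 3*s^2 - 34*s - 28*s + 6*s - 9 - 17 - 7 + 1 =-10*s^3 + 56*s^2 - 56*s - 32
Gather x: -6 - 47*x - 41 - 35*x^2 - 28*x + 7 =-35*x^2 - 75*x - 40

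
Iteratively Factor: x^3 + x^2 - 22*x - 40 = (x + 4)*(x^2 - 3*x - 10) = (x + 2)*(x + 4)*(x - 5)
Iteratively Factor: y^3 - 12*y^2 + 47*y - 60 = (y - 3)*(y^2 - 9*y + 20) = (y - 4)*(y - 3)*(y - 5)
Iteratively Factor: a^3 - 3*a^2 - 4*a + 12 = (a - 2)*(a^2 - a - 6) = (a - 2)*(a + 2)*(a - 3)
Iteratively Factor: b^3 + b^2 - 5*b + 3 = (b - 1)*(b^2 + 2*b - 3) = (b - 1)*(b + 3)*(b - 1)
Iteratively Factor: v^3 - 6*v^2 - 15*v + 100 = (v + 4)*(v^2 - 10*v + 25) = (v - 5)*(v + 4)*(v - 5)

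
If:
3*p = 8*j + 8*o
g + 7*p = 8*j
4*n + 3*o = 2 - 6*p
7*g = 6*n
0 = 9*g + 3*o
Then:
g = 12/181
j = 495/1448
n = 14/181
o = -36/181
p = 69/181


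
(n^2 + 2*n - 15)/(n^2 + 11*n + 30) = (n - 3)/(n + 6)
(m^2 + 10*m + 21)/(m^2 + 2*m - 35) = (m + 3)/(m - 5)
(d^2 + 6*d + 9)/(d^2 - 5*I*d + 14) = (d^2 + 6*d + 9)/(d^2 - 5*I*d + 14)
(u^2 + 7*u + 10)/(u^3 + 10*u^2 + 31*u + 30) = 1/(u + 3)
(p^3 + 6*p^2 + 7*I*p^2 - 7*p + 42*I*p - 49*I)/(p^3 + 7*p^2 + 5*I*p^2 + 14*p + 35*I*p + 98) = (p - 1)/(p - 2*I)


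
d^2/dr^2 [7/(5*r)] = 14/(5*r^3)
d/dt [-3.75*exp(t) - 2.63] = -3.75*exp(t)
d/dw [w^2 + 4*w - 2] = 2*w + 4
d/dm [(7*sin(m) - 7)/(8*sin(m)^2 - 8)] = -7*cos(m)/(8*(sin(m) + 1)^2)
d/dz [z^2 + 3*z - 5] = 2*z + 3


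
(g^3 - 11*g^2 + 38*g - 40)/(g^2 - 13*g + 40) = (g^2 - 6*g + 8)/(g - 8)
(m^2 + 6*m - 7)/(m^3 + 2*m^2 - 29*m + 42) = (m - 1)/(m^2 - 5*m + 6)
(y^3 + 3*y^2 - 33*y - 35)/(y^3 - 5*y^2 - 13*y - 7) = (y^2 + 2*y - 35)/(y^2 - 6*y - 7)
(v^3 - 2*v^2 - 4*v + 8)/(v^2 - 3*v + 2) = (v^2 - 4)/(v - 1)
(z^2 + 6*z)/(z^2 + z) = (z + 6)/(z + 1)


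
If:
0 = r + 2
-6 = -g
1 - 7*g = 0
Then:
No Solution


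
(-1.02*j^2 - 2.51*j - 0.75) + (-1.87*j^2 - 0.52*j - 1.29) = -2.89*j^2 - 3.03*j - 2.04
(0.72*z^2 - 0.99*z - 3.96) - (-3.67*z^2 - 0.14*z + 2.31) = 4.39*z^2 - 0.85*z - 6.27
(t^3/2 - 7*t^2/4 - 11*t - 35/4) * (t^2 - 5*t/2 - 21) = t^5/2 - 3*t^4 - 137*t^3/8 + 111*t^2/2 + 2023*t/8 + 735/4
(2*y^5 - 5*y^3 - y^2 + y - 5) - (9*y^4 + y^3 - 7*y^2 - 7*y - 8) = 2*y^5 - 9*y^4 - 6*y^3 + 6*y^2 + 8*y + 3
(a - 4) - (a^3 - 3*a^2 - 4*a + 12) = -a^3 + 3*a^2 + 5*a - 16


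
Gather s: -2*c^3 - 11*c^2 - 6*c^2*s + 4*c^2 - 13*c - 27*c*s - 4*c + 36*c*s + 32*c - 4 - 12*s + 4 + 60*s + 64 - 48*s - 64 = -2*c^3 - 7*c^2 + 15*c + s*(-6*c^2 + 9*c)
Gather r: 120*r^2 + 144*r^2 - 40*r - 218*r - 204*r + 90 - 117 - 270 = 264*r^2 - 462*r - 297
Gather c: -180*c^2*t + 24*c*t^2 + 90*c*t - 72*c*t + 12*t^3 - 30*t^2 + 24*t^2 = -180*c^2*t + c*(24*t^2 + 18*t) + 12*t^3 - 6*t^2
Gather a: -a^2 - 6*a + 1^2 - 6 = -a^2 - 6*a - 5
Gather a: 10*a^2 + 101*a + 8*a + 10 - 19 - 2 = 10*a^2 + 109*a - 11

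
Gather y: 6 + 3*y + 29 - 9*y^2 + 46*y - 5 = -9*y^2 + 49*y + 30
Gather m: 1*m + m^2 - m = m^2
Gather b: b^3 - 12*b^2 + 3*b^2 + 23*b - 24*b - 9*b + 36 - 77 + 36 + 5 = b^3 - 9*b^2 - 10*b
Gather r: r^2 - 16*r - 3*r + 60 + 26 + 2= r^2 - 19*r + 88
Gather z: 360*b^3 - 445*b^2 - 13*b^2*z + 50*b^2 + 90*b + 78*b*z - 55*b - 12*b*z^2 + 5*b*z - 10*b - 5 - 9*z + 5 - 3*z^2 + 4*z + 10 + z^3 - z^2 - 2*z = 360*b^3 - 395*b^2 + 25*b + z^3 + z^2*(-12*b - 4) + z*(-13*b^2 + 83*b - 7) + 10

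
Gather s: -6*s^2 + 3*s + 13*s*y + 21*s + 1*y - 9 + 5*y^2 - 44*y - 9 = -6*s^2 + s*(13*y + 24) + 5*y^2 - 43*y - 18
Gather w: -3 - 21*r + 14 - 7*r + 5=16 - 28*r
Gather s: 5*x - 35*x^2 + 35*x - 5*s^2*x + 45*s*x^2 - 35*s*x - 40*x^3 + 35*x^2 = -5*s^2*x + s*(45*x^2 - 35*x) - 40*x^3 + 40*x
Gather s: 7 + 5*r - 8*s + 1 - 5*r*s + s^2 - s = 5*r + s^2 + s*(-5*r - 9) + 8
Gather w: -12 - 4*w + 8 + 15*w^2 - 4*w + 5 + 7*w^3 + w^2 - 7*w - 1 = 7*w^3 + 16*w^2 - 15*w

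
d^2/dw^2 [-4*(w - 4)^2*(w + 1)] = 56 - 24*w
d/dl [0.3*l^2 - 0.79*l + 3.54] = 0.6*l - 0.79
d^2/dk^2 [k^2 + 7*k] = 2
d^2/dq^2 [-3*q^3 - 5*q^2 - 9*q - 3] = -18*q - 10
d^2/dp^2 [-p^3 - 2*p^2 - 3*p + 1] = -6*p - 4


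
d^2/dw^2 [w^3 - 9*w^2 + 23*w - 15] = 6*w - 18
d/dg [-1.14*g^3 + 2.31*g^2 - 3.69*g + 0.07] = -3.42*g^2 + 4.62*g - 3.69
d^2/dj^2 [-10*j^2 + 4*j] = -20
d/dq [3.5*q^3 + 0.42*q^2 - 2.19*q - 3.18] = 10.5*q^2 + 0.84*q - 2.19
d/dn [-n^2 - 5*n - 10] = -2*n - 5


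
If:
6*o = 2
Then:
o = 1/3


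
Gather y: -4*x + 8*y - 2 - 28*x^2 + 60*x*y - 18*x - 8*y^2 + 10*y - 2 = -28*x^2 - 22*x - 8*y^2 + y*(60*x + 18) - 4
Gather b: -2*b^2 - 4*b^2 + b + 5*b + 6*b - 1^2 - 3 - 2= -6*b^2 + 12*b - 6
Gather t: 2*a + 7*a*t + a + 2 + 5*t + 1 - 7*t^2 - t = 3*a - 7*t^2 + t*(7*a + 4) + 3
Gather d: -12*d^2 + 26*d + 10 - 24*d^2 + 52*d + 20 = -36*d^2 + 78*d + 30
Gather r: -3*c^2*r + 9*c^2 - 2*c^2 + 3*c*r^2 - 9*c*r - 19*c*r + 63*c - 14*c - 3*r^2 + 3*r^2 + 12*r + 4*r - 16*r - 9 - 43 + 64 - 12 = 7*c^2 + 3*c*r^2 + 49*c + r*(-3*c^2 - 28*c)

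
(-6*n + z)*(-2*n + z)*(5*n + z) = 60*n^3 - 28*n^2*z - 3*n*z^2 + z^3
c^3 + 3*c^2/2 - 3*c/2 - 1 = (c - 1)*(c + 1/2)*(c + 2)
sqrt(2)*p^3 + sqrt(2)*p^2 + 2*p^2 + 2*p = p*(p + sqrt(2))*(sqrt(2)*p + sqrt(2))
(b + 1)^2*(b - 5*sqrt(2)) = b^3 - 5*sqrt(2)*b^2 + 2*b^2 - 10*sqrt(2)*b + b - 5*sqrt(2)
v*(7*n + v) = 7*n*v + v^2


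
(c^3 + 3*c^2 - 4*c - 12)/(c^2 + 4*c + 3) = (c^2 - 4)/(c + 1)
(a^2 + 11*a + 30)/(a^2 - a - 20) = (a^2 + 11*a + 30)/(a^2 - a - 20)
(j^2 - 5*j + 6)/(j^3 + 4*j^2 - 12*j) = (j - 3)/(j*(j + 6))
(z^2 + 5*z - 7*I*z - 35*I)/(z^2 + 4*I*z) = (z^2 + z*(5 - 7*I) - 35*I)/(z*(z + 4*I))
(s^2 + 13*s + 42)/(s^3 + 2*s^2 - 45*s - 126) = (s + 7)/(s^2 - 4*s - 21)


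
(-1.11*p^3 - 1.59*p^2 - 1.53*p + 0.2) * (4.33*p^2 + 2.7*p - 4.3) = -4.8063*p^5 - 9.8817*p^4 - 6.1449*p^3 + 3.572*p^2 + 7.119*p - 0.86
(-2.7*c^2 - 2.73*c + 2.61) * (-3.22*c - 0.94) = 8.694*c^3 + 11.3286*c^2 - 5.838*c - 2.4534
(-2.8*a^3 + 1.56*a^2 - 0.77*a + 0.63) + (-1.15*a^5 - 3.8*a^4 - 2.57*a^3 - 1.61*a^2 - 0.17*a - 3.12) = -1.15*a^5 - 3.8*a^4 - 5.37*a^3 - 0.05*a^2 - 0.94*a - 2.49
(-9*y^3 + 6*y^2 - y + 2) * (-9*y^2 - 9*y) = 81*y^5 + 27*y^4 - 45*y^3 - 9*y^2 - 18*y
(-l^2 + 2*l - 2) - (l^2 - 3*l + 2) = -2*l^2 + 5*l - 4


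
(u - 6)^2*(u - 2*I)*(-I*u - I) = -I*u^4 - 2*u^3 + 11*I*u^3 + 22*u^2 - 24*I*u^2 - 48*u - 36*I*u - 72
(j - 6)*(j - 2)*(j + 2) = j^3 - 6*j^2 - 4*j + 24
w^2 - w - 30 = (w - 6)*(w + 5)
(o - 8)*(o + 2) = o^2 - 6*o - 16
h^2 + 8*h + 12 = (h + 2)*(h + 6)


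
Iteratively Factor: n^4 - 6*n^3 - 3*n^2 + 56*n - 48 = (n - 4)*(n^3 - 2*n^2 - 11*n + 12) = (n - 4)*(n - 1)*(n^2 - n - 12) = (n - 4)^2*(n - 1)*(n + 3)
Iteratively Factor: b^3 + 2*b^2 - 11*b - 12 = (b + 4)*(b^2 - 2*b - 3) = (b + 1)*(b + 4)*(b - 3)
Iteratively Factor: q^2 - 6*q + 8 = (q - 4)*(q - 2)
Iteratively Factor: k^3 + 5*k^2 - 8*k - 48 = (k + 4)*(k^2 + k - 12) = (k - 3)*(k + 4)*(k + 4)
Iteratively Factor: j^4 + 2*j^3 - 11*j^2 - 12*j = (j)*(j^3 + 2*j^2 - 11*j - 12) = j*(j + 4)*(j^2 - 2*j - 3) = j*(j + 1)*(j + 4)*(j - 3)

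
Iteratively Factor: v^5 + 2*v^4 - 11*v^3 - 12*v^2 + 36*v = (v)*(v^4 + 2*v^3 - 11*v^2 - 12*v + 36) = v*(v - 2)*(v^3 + 4*v^2 - 3*v - 18) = v*(v - 2)*(v + 3)*(v^2 + v - 6) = v*(v - 2)*(v + 3)^2*(v - 2)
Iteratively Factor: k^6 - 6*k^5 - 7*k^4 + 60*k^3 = (k + 3)*(k^5 - 9*k^4 + 20*k^3) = k*(k + 3)*(k^4 - 9*k^3 + 20*k^2) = k*(k - 4)*(k + 3)*(k^3 - 5*k^2) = k*(k - 5)*(k - 4)*(k + 3)*(k^2) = k^2*(k - 5)*(k - 4)*(k + 3)*(k)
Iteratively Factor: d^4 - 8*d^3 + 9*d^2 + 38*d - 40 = (d - 5)*(d^3 - 3*d^2 - 6*d + 8) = (d - 5)*(d - 1)*(d^2 - 2*d - 8) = (d - 5)*(d - 1)*(d + 2)*(d - 4)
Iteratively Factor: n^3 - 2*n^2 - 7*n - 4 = (n - 4)*(n^2 + 2*n + 1) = (n - 4)*(n + 1)*(n + 1)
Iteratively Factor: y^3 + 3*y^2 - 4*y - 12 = (y + 2)*(y^2 + y - 6) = (y - 2)*(y + 2)*(y + 3)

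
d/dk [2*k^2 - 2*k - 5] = 4*k - 2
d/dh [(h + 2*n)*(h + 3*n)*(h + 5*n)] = 3*h^2 + 20*h*n + 31*n^2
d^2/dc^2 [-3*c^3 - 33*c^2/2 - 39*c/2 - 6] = -18*c - 33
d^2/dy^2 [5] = 0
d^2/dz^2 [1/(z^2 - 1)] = 2*(3*z^2 + 1)/(z^2 - 1)^3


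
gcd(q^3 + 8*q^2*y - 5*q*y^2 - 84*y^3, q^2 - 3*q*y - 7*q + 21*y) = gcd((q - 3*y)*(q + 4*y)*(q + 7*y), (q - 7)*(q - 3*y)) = -q + 3*y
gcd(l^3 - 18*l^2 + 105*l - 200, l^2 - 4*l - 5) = l - 5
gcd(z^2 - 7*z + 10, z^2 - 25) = z - 5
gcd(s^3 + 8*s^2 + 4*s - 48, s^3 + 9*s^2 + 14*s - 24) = s^2 + 10*s + 24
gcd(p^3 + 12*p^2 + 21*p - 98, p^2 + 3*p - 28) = p + 7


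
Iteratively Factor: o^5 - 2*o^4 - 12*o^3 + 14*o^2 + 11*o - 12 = (o - 4)*(o^4 + 2*o^3 - 4*o^2 - 2*o + 3) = (o - 4)*(o - 1)*(o^3 + 3*o^2 - o - 3) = (o - 4)*(o - 1)*(o + 3)*(o^2 - 1) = (o - 4)*(o - 1)^2*(o + 3)*(o + 1)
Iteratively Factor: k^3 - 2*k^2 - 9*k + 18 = (k - 3)*(k^2 + k - 6) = (k - 3)*(k + 3)*(k - 2)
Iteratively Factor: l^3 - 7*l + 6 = (l - 1)*(l^2 + l - 6) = (l - 2)*(l - 1)*(l + 3)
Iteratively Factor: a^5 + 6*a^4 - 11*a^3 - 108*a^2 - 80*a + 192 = (a - 1)*(a^4 + 7*a^3 - 4*a^2 - 112*a - 192) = (a - 1)*(a + 3)*(a^3 + 4*a^2 - 16*a - 64) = (a - 4)*(a - 1)*(a + 3)*(a^2 + 8*a + 16) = (a - 4)*(a - 1)*(a + 3)*(a + 4)*(a + 4)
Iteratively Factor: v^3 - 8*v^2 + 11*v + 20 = (v - 4)*(v^2 - 4*v - 5) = (v - 4)*(v + 1)*(v - 5)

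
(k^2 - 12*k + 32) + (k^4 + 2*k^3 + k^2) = k^4 + 2*k^3 + 2*k^2 - 12*k + 32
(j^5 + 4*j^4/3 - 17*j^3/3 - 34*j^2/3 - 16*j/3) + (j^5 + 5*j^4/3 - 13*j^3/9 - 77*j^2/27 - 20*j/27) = 2*j^5 + 3*j^4 - 64*j^3/9 - 383*j^2/27 - 164*j/27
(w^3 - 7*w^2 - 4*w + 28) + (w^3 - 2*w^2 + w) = 2*w^3 - 9*w^2 - 3*w + 28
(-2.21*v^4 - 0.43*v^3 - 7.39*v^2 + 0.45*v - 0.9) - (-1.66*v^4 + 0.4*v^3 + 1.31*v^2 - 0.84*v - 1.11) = -0.55*v^4 - 0.83*v^3 - 8.7*v^2 + 1.29*v + 0.21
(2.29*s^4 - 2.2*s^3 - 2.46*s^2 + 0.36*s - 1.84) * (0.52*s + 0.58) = 1.1908*s^5 + 0.1842*s^4 - 2.5552*s^3 - 1.2396*s^2 - 0.748*s - 1.0672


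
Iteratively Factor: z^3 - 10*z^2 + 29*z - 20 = (z - 5)*(z^2 - 5*z + 4) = (z - 5)*(z - 1)*(z - 4)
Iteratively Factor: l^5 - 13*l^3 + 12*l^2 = (l)*(l^4 - 13*l^2 + 12*l) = l*(l - 3)*(l^3 + 3*l^2 - 4*l) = l*(l - 3)*(l + 4)*(l^2 - l) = l*(l - 3)*(l - 1)*(l + 4)*(l)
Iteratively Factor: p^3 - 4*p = (p - 2)*(p^2 + 2*p) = p*(p - 2)*(p + 2)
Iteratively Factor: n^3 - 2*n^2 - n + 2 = (n - 1)*(n^2 - n - 2) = (n - 1)*(n + 1)*(n - 2)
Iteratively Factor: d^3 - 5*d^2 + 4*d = (d - 4)*(d^2 - d) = (d - 4)*(d - 1)*(d)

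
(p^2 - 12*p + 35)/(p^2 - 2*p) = (p^2 - 12*p + 35)/(p*(p - 2))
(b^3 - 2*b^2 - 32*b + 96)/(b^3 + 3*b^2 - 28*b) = (b^2 + 2*b - 24)/(b*(b + 7))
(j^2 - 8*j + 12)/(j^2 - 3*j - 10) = (-j^2 + 8*j - 12)/(-j^2 + 3*j + 10)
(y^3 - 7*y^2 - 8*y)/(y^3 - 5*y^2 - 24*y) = (y + 1)/(y + 3)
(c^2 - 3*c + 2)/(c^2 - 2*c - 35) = (-c^2 + 3*c - 2)/(-c^2 + 2*c + 35)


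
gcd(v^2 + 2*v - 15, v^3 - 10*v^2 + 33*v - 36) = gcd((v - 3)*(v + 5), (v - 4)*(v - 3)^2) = v - 3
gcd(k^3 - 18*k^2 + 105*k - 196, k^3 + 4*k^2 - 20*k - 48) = k - 4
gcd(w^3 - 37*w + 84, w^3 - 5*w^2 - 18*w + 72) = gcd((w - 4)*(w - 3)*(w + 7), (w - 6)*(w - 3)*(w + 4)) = w - 3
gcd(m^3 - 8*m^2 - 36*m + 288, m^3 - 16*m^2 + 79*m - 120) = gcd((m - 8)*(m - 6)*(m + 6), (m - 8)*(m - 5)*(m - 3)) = m - 8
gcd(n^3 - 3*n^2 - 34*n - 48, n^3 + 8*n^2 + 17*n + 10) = n + 2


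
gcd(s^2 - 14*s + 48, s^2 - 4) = 1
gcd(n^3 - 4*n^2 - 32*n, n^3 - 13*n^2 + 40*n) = n^2 - 8*n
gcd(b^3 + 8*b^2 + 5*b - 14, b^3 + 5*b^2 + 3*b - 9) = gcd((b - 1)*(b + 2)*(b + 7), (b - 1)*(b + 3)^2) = b - 1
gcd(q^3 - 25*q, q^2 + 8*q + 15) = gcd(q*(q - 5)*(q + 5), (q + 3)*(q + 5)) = q + 5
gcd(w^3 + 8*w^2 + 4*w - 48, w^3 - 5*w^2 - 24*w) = 1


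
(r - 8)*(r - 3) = r^2 - 11*r + 24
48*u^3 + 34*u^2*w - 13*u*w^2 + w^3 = (-8*u + w)*(-6*u + w)*(u + w)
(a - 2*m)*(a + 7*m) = a^2 + 5*a*m - 14*m^2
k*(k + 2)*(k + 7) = k^3 + 9*k^2 + 14*k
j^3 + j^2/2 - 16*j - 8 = (j - 4)*(j + 1/2)*(j + 4)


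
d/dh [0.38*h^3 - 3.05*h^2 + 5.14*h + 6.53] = 1.14*h^2 - 6.1*h + 5.14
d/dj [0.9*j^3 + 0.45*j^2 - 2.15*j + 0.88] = 2.7*j^2 + 0.9*j - 2.15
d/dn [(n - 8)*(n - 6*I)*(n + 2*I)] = 3*n^2 - 8*n*(2 + I) + 12 + 32*I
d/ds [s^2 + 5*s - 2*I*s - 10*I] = 2*s + 5 - 2*I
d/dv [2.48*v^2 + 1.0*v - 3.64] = 4.96*v + 1.0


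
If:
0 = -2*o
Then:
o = 0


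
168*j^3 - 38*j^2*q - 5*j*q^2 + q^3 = (-7*j + q)*(-4*j + q)*(6*j + q)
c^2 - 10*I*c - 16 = (c - 8*I)*(c - 2*I)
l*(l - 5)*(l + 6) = l^3 + l^2 - 30*l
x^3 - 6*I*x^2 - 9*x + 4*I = (x - 4*I)*(x - I)^2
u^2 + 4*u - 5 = (u - 1)*(u + 5)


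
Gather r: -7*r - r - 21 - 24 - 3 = -8*r - 48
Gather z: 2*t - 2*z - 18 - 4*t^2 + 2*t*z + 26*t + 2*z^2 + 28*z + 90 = -4*t^2 + 28*t + 2*z^2 + z*(2*t + 26) + 72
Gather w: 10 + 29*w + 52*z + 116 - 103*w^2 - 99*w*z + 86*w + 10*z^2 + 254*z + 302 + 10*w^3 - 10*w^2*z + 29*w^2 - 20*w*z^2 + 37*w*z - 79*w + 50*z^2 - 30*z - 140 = 10*w^3 + w^2*(-10*z - 74) + w*(-20*z^2 - 62*z + 36) + 60*z^2 + 276*z + 288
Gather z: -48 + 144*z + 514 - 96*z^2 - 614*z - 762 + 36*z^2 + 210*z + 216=-60*z^2 - 260*z - 80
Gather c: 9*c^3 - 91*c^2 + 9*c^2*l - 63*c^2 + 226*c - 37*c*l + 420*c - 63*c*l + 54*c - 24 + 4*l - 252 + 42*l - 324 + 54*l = 9*c^3 + c^2*(9*l - 154) + c*(700 - 100*l) + 100*l - 600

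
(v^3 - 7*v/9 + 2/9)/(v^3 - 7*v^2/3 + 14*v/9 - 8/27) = 3*(v + 1)/(3*v - 4)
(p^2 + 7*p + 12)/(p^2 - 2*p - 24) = (p + 3)/(p - 6)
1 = 1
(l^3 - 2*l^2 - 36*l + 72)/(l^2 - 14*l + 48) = (l^2 + 4*l - 12)/(l - 8)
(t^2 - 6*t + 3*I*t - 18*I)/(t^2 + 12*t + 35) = (t^2 + 3*t*(-2 + I) - 18*I)/(t^2 + 12*t + 35)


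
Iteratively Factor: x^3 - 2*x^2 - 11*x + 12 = (x - 4)*(x^2 + 2*x - 3) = (x - 4)*(x - 1)*(x + 3)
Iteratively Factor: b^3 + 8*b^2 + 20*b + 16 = (b + 2)*(b^2 + 6*b + 8) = (b + 2)^2*(b + 4)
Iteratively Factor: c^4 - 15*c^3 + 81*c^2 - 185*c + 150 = (c - 2)*(c^3 - 13*c^2 + 55*c - 75) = (c - 3)*(c - 2)*(c^2 - 10*c + 25) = (c - 5)*(c - 3)*(c - 2)*(c - 5)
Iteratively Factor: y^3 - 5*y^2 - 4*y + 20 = (y + 2)*(y^2 - 7*y + 10) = (y - 2)*(y + 2)*(y - 5)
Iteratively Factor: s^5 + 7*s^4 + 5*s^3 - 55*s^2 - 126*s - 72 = (s + 4)*(s^4 + 3*s^3 - 7*s^2 - 27*s - 18) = (s - 3)*(s + 4)*(s^3 + 6*s^2 + 11*s + 6) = (s - 3)*(s + 1)*(s + 4)*(s^2 + 5*s + 6) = (s - 3)*(s + 1)*(s + 2)*(s + 4)*(s + 3)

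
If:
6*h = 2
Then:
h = 1/3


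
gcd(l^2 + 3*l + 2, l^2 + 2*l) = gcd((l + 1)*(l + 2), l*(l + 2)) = l + 2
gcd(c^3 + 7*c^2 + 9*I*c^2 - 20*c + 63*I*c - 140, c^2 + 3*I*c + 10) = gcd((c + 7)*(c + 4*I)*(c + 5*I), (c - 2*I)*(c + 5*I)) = c + 5*I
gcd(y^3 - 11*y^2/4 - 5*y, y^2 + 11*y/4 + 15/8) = y + 5/4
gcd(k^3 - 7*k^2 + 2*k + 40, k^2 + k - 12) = 1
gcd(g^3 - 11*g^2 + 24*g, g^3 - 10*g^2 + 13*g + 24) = g^2 - 11*g + 24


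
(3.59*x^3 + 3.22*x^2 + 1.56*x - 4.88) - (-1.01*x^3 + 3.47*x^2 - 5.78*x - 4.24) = 4.6*x^3 - 0.25*x^2 + 7.34*x - 0.64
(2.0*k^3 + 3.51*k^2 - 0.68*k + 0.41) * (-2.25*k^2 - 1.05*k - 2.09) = -4.5*k^5 - 9.9975*k^4 - 6.3355*k^3 - 7.5444*k^2 + 0.9907*k - 0.8569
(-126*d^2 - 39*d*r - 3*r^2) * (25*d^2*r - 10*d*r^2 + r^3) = -3150*d^4*r + 285*d^3*r^2 + 189*d^2*r^3 - 9*d*r^4 - 3*r^5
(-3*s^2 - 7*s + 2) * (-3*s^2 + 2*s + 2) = 9*s^4 + 15*s^3 - 26*s^2 - 10*s + 4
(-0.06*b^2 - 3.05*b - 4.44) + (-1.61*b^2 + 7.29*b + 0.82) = -1.67*b^2 + 4.24*b - 3.62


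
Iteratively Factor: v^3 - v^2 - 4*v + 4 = (v - 2)*(v^2 + v - 2) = (v - 2)*(v + 2)*(v - 1)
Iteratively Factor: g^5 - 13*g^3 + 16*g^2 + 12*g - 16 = (g - 2)*(g^4 + 2*g^3 - 9*g^2 - 2*g + 8) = (g - 2)^2*(g^3 + 4*g^2 - g - 4) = (g - 2)^2*(g + 1)*(g^2 + 3*g - 4) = (g - 2)^2*(g + 1)*(g + 4)*(g - 1)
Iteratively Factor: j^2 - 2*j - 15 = (j - 5)*(j + 3)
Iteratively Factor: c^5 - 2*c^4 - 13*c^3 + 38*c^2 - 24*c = (c)*(c^4 - 2*c^3 - 13*c^2 + 38*c - 24) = c*(c - 3)*(c^3 + c^2 - 10*c + 8) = c*(c - 3)*(c - 1)*(c^2 + 2*c - 8) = c*(c - 3)*(c - 2)*(c - 1)*(c + 4)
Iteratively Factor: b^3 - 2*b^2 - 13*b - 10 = (b - 5)*(b^2 + 3*b + 2) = (b - 5)*(b + 2)*(b + 1)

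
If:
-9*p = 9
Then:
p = -1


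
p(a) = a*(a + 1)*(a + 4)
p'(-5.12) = 31.44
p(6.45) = 502.15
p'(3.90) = 88.63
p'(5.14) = 134.66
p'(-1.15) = -3.53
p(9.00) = 1170.00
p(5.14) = 288.45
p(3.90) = 150.97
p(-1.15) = 0.49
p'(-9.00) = 157.00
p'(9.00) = 337.00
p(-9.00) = -360.00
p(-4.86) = -16.13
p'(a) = a*(a + 1) + a*(a + 4) + (a + 1)*(a + 4)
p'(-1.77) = -4.30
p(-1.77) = 3.04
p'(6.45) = 193.31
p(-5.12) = -23.63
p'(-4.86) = 26.26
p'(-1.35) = -4.03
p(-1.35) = 1.25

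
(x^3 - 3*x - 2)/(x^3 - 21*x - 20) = (x^2 - x - 2)/(x^2 - x - 20)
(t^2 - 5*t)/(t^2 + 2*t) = (t - 5)/(t + 2)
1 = 1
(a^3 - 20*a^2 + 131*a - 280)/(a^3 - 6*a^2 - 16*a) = (a^2 - 12*a + 35)/(a*(a + 2))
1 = 1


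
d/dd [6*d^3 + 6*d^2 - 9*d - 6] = 18*d^2 + 12*d - 9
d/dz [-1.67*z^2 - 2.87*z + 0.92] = -3.34*z - 2.87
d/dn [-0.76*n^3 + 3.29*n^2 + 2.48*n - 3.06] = -2.28*n^2 + 6.58*n + 2.48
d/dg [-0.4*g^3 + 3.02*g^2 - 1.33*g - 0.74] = -1.2*g^2 + 6.04*g - 1.33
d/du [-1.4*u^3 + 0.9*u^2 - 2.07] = u*(1.8 - 4.2*u)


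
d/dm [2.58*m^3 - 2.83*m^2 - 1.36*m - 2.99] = 7.74*m^2 - 5.66*m - 1.36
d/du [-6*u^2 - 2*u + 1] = -12*u - 2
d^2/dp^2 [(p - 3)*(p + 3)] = 2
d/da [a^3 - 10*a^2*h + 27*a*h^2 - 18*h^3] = 3*a^2 - 20*a*h + 27*h^2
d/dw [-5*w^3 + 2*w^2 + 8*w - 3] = -15*w^2 + 4*w + 8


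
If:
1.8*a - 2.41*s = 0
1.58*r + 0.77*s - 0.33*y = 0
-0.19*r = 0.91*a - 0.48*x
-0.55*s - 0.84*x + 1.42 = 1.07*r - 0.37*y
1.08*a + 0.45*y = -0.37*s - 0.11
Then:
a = 0.81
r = -0.86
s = 0.61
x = 1.20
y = -2.69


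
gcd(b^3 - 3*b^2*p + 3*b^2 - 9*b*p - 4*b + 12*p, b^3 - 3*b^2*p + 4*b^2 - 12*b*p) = -b^2 + 3*b*p - 4*b + 12*p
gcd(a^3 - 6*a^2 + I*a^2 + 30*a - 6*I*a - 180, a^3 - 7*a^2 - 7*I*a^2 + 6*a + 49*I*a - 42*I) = a - 6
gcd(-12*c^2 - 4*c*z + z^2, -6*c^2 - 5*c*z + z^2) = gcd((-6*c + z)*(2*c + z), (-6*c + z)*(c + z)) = -6*c + z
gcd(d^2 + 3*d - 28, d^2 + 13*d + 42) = d + 7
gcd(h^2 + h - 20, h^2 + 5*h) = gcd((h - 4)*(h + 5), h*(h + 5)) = h + 5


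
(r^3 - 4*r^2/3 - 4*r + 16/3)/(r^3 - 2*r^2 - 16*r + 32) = (3*r^2 + 2*r - 8)/(3*(r^2 - 16))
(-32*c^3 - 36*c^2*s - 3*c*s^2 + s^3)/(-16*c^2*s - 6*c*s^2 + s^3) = (4*c^2 + 5*c*s + s^2)/(s*(2*c + s))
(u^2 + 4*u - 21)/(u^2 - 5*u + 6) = (u + 7)/(u - 2)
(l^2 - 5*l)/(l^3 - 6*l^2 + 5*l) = 1/(l - 1)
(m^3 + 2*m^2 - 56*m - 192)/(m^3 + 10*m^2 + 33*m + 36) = (m^2 - 2*m - 48)/(m^2 + 6*m + 9)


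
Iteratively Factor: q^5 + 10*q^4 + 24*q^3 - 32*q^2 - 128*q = (q - 2)*(q^4 + 12*q^3 + 48*q^2 + 64*q) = q*(q - 2)*(q^3 + 12*q^2 + 48*q + 64) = q*(q - 2)*(q + 4)*(q^2 + 8*q + 16) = q*(q - 2)*(q + 4)^2*(q + 4)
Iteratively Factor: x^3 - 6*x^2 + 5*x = (x - 5)*(x^2 - x) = x*(x - 5)*(x - 1)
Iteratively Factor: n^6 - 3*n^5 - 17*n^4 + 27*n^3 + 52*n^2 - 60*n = (n)*(n^5 - 3*n^4 - 17*n^3 + 27*n^2 + 52*n - 60) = n*(n + 2)*(n^4 - 5*n^3 - 7*n^2 + 41*n - 30) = n*(n + 2)*(n + 3)*(n^3 - 8*n^2 + 17*n - 10) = n*(n - 1)*(n + 2)*(n + 3)*(n^2 - 7*n + 10) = n*(n - 2)*(n - 1)*(n + 2)*(n + 3)*(n - 5)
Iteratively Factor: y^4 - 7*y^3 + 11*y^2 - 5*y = (y)*(y^3 - 7*y^2 + 11*y - 5) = y*(y - 1)*(y^2 - 6*y + 5) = y*(y - 1)^2*(y - 5)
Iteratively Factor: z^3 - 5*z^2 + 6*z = (z - 2)*(z^2 - 3*z) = (z - 3)*(z - 2)*(z)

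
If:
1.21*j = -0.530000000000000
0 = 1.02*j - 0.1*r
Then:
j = -0.44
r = -4.47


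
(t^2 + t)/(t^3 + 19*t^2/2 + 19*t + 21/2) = 2*t/(2*t^2 + 17*t + 21)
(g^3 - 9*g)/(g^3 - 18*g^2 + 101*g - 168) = g*(g + 3)/(g^2 - 15*g + 56)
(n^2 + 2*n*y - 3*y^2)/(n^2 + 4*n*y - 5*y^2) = (n + 3*y)/(n + 5*y)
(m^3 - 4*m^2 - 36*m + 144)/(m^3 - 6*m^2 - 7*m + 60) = (m^2 - 36)/(m^2 - 2*m - 15)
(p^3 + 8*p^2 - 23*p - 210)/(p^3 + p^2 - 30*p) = (p + 7)/p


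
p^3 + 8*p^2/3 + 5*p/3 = p*(p + 1)*(p + 5/3)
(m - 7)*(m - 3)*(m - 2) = m^3 - 12*m^2 + 41*m - 42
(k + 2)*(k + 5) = k^2 + 7*k + 10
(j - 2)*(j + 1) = j^2 - j - 2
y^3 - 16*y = y*(y - 4)*(y + 4)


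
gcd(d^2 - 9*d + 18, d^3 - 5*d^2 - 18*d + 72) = d^2 - 9*d + 18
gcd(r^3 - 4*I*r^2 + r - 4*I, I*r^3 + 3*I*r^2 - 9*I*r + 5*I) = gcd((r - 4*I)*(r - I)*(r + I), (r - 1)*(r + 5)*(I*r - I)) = 1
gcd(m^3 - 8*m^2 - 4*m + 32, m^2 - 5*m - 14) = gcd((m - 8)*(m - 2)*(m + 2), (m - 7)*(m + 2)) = m + 2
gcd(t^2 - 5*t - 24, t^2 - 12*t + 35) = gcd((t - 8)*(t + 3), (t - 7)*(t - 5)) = 1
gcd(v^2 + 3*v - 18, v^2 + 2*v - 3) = 1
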